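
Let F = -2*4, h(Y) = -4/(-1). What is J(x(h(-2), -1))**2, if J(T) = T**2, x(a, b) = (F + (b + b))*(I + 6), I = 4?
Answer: 100000000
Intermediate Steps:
h(Y) = 4 (h(Y) = -4*(-1) = 4)
F = -8
x(a, b) = -80 + 20*b (x(a, b) = (-8 + (b + b))*(4 + 6) = (-8 + 2*b)*10 = -80 + 20*b)
J(x(h(-2), -1))**2 = ((-80 + 20*(-1))**2)**2 = ((-80 - 20)**2)**2 = ((-100)**2)**2 = 10000**2 = 100000000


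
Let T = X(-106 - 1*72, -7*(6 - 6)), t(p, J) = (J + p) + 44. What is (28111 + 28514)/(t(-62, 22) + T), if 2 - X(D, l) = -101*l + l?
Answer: 18875/2 ≈ 9437.5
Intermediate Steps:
t(p, J) = 44 + J + p
X(D, l) = 2 + 100*l (X(D, l) = 2 - (-101*l + l) = 2 - (-100)*l = 2 + 100*l)
T = 2 (T = 2 + 100*(-7*(6 - 6)) = 2 + 100*(-7*0) = 2 + 100*0 = 2 + 0 = 2)
(28111 + 28514)/(t(-62, 22) + T) = (28111 + 28514)/((44 + 22 - 62) + 2) = 56625/(4 + 2) = 56625/6 = 56625*(1/6) = 18875/2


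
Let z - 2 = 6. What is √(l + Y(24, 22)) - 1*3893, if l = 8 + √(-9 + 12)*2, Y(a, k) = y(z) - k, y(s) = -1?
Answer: -3893 + I*√(15 - 2*√3) ≈ -3893.0 + 3.3965*I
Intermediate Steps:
z = 8 (z = 2 + 6 = 8)
Y(a, k) = -1 - k
l = 8 + 2*√3 (l = 8 + √3*2 = 8 + 2*√3 ≈ 11.464)
√(l + Y(24, 22)) - 1*3893 = √((8 + 2*√3) + (-1 - 1*22)) - 1*3893 = √((8 + 2*√3) + (-1 - 22)) - 3893 = √((8 + 2*√3) - 23) - 3893 = √(-15 + 2*√3) - 3893 = -3893 + √(-15 + 2*√3)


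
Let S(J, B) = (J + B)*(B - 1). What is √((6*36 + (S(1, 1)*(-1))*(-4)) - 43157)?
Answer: I*√42941 ≈ 207.22*I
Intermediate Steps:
S(J, B) = (-1 + B)*(B + J) (S(J, B) = (B + J)*(-1 + B) = (-1 + B)*(B + J))
√((6*36 + (S(1, 1)*(-1))*(-4)) - 43157) = √((6*36 + ((1² - 1*1 - 1*1 + 1*1)*(-1))*(-4)) - 43157) = √((216 + ((1 - 1 - 1 + 1)*(-1))*(-4)) - 43157) = √((216 + (0*(-1))*(-4)) - 43157) = √((216 + 0*(-4)) - 43157) = √((216 + 0) - 43157) = √(216 - 43157) = √(-42941) = I*√42941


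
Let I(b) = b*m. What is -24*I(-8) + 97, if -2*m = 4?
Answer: -287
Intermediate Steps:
m = -2 (m = -1/2*4 = -2)
I(b) = -2*b (I(b) = b*(-2) = -2*b)
-24*I(-8) + 97 = -(-48)*(-8) + 97 = -24*16 + 97 = -384 + 97 = -287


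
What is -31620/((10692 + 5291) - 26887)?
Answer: 7905/2726 ≈ 2.8999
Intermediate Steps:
-31620/((10692 + 5291) - 26887) = -31620/(15983 - 26887) = -31620/(-10904) = -31620*(-1/10904) = 7905/2726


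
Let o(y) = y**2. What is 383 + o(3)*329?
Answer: 3344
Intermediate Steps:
383 + o(3)*329 = 383 + 3**2*329 = 383 + 9*329 = 383 + 2961 = 3344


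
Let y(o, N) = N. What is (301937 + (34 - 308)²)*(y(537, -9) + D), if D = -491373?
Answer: -185257401966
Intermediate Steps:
(301937 + (34 - 308)²)*(y(537, -9) + D) = (301937 + (34 - 308)²)*(-9 - 491373) = (301937 + (-274)²)*(-491382) = (301937 + 75076)*(-491382) = 377013*(-491382) = -185257401966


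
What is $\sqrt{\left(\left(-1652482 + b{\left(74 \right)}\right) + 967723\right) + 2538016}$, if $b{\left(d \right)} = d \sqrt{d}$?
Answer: $\sqrt{1853257 + 74 \sqrt{74}} \approx 1361.6$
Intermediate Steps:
$b{\left(d \right)} = d^{\frac{3}{2}}$
$\sqrt{\left(\left(-1652482 + b{\left(74 \right)}\right) + 967723\right) + 2538016} = \sqrt{\left(\left(-1652482 + 74^{\frac{3}{2}}\right) + 967723\right) + 2538016} = \sqrt{\left(\left(-1652482 + 74 \sqrt{74}\right) + 967723\right) + 2538016} = \sqrt{\left(-684759 + 74 \sqrt{74}\right) + 2538016} = \sqrt{1853257 + 74 \sqrt{74}}$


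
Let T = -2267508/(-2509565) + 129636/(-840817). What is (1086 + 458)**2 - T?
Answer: 5030305809754479584/2110084914605 ≈ 2.3839e+6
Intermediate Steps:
T = 1581229305696/2110084914605 (T = -2267508*(-1/2509565) + 129636*(-1/840817) = 2267508/2509565 - 129636/840817 = 1581229305696/2110084914605 ≈ 0.74937)
(1086 + 458)**2 - T = (1086 + 458)**2 - 1*1581229305696/2110084914605 = 1544**2 - 1581229305696/2110084914605 = 2383936 - 1581229305696/2110084914605 = 5030305809754479584/2110084914605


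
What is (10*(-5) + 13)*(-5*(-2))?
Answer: -370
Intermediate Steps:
(10*(-5) + 13)*(-5*(-2)) = (-50 + 13)*10 = -37*10 = -370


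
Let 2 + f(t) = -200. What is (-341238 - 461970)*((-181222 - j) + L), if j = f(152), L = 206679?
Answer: -20609514072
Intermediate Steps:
f(t) = -202 (f(t) = -2 - 200 = -202)
j = -202
(-341238 - 461970)*((-181222 - j) + L) = (-341238 - 461970)*((-181222 - 1*(-202)) + 206679) = -803208*((-181222 + 202) + 206679) = -803208*(-181020 + 206679) = -803208*25659 = -20609514072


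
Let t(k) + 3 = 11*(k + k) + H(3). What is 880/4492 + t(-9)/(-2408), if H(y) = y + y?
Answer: 748745/2704184 ≈ 0.27688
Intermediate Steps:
H(y) = 2*y
t(k) = 3 + 22*k (t(k) = -3 + (11*(k + k) + 2*3) = -3 + (11*(2*k) + 6) = -3 + (22*k + 6) = -3 + (6 + 22*k) = 3 + 22*k)
880/4492 + t(-9)/(-2408) = 880/4492 + (3 + 22*(-9))/(-2408) = 880*(1/4492) + (3 - 198)*(-1/2408) = 220/1123 - 195*(-1/2408) = 220/1123 + 195/2408 = 748745/2704184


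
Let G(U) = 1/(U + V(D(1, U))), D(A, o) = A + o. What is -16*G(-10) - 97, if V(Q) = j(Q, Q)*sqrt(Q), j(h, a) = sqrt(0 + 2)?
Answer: -5643/59 + 24*I*sqrt(2)/59 ≈ -95.644 + 0.57527*I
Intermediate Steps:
j(h, a) = sqrt(2)
V(Q) = sqrt(2)*sqrt(Q)
G(U) = 1/(U + sqrt(2)*sqrt(1 + U))
-16*G(-10) - 97 = -16/(-10 + sqrt(2)*sqrt(1 - 10)) - 97 = -16/(-10 + sqrt(2)*sqrt(-9)) - 97 = -16/(-10 + sqrt(2)*(3*I)) - 97 = -16/(-10 + 3*I*sqrt(2)) - 97 = -97 - 16/(-10 + 3*I*sqrt(2))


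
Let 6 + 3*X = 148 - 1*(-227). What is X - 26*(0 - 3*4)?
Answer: 435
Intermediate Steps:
X = 123 (X = -2 + (148 - 1*(-227))/3 = -2 + (148 + 227)/3 = -2 + (⅓)*375 = -2 + 125 = 123)
X - 26*(0 - 3*4) = 123 - 26*(0 - 3*4) = 123 - 26*(0 - 12) = 123 - 26*(-12) = 123 - 1*(-312) = 123 + 312 = 435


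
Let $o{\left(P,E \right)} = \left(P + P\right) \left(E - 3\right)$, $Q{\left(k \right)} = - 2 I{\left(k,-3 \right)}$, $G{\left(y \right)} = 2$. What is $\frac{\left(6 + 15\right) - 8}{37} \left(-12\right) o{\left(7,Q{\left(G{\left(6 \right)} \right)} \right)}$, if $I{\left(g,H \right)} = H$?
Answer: $- \frac{6552}{37} \approx -177.08$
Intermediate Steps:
$Q{\left(k \right)} = 6$ ($Q{\left(k \right)} = \left(-2\right) \left(-3\right) = 6$)
$o{\left(P,E \right)} = 2 P \left(-3 + E\right)$
$\frac{\left(6 + 15\right) - 8}{37} \left(-12\right) o{\left(7,Q{\left(G{\left(6 \right)} \right)} \right)} = \frac{\left(6 + 15\right) - 8}{37} \left(-12\right) 2 \cdot 7 \left(-3 + 6\right) = \left(21 - 8\right) \frac{1}{37} \left(-12\right) 2 \cdot 7 \cdot 3 = 13 \cdot \frac{1}{37} \left(-12\right) 42 = \frac{13}{37} \left(-12\right) 42 = \left(- \frac{156}{37}\right) 42 = - \frac{6552}{37}$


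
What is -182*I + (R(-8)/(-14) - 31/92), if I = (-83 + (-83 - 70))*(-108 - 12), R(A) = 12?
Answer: -3319331329/644 ≈ -5.1542e+6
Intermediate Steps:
I = 28320 (I = (-83 - 153)*(-120) = -236*(-120) = 28320)
-182*I + (R(-8)/(-14) - 31/92) = -182*28320 + (12/(-14) - 31/92) = -5154240 + (12*(-1/14) - 31*1/92) = -5154240 + (-6/7 - 31/92) = -5154240 - 769/644 = -3319331329/644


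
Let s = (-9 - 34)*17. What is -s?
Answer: 731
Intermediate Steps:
s = -731 (s = -43*17 = -731)
-s = -1*(-731) = 731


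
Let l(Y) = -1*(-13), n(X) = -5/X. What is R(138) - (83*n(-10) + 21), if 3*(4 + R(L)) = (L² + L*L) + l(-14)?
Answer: 75803/6 ≈ 12634.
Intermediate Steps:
l(Y) = 13
R(L) = ⅓ + 2*L²/3 (R(L) = -4 + ((L² + L*L) + 13)/3 = -4 + ((L² + L²) + 13)/3 = -4 + (2*L² + 13)/3 = -4 + (13 + 2*L²)/3 = -4 + (13/3 + 2*L²/3) = ⅓ + 2*L²/3)
R(138) - (83*n(-10) + 21) = (⅓ + (⅔)*138²) - (83*(-5/(-10)) + 21) = (⅓ + (⅔)*19044) - (83*(-5*(-⅒)) + 21) = (⅓ + 12696) - (83*(½) + 21) = 38089/3 - (83/2 + 21) = 38089/3 - 1*125/2 = 38089/3 - 125/2 = 75803/6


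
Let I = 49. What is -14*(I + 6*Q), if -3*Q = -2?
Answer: -742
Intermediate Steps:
Q = ⅔ (Q = -⅓*(-2) = ⅔ ≈ 0.66667)
-14*(I + 6*Q) = -14*(49 + 6*(⅔)) = -14*(49 + 4) = -14*53 = -742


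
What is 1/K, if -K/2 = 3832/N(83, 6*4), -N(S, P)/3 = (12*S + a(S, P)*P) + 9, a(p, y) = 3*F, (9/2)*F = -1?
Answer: 2967/7664 ≈ 0.38713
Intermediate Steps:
F = -2/9 (F = (2/9)*(-1) = -2/9 ≈ -0.22222)
a(p, y) = -⅔ (a(p, y) = 3*(-2/9) = -⅔)
N(S, P) = -27 - 36*S + 2*P (N(S, P) = -3*((12*S - 2*P/3) + 9) = -3*(9 + 12*S - 2*P/3) = -27 - 36*S + 2*P)
K = 7664/2967 (K = -7664/(-27 - 36*83 + 2*(6*4)) = -7664/(-27 - 2988 + 2*24) = -7664/(-27 - 2988 + 48) = -7664/(-2967) = -7664*(-1)/2967 = -2*(-3832/2967) = 7664/2967 ≈ 2.5831)
1/K = 1/(7664/2967) = 2967/7664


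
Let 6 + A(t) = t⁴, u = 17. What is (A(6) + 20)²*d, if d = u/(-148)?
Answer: -7293425/37 ≈ -1.9712e+5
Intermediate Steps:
A(t) = -6 + t⁴
d = -17/148 (d = 17/(-148) = 17*(-1/148) = -17/148 ≈ -0.11486)
(A(6) + 20)²*d = ((-6 + 6⁴) + 20)²*(-17/148) = ((-6 + 1296) + 20)²*(-17/148) = (1290 + 20)²*(-17/148) = 1310²*(-17/148) = 1716100*(-17/148) = -7293425/37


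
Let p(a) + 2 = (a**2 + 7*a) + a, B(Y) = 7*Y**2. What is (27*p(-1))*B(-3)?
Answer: -15309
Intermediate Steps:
p(a) = -2 + a**2 + 8*a (p(a) = -2 + ((a**2 + 7*a) + a) = -2 + (a**2 + 8*a) = -2 + a**2 + 8*a)
(27*p(-1))*B(-3) = (27*(-2 + (-1)**2 + 8*(-1)))*(7*(-3)**2) = (27*(-2 + 1 - 8))*(7*9) = (27*(-9))*63 = -243*63 = -15309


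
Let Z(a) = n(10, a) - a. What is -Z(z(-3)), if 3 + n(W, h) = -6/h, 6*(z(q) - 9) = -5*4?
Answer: 496/51 ≈ 9.7255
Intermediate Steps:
z(q) = 17/3 (z(q) = 9 + (-5*4)/6 = 9 + (⅙)*(-20) = 9 - 10/3 = 17/3)
n(W, h) = -3 - 6/h
Z(a) = -3 - a - 6/a (Z(a) = (-3 - 6/a) - a = -3 - a - 6/a)
-Z(z(-3)) = -(-3 - 1*17/3 - 6/17/3) = -(-3 - 17/3 - 6*3/17) = -(-3 - 17/3 - 18/17) = -1*(-496/51) = 496/51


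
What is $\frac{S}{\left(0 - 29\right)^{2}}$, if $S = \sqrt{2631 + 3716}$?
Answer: $\frac{\sqrt{6347}}{841} \approx 0.09473$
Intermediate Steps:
$S = \sqrt{6347} \approx 79.668$
$\frac{S}{\left(0 - 29\right)^{2}} = \frac{\sqrt{6347}}{\left(0 - 29\right)^{2}} = \frac{\sqrt{6347}}{\left(-29\right)^{2}} = \frac{\sqrt{6347}}{841}$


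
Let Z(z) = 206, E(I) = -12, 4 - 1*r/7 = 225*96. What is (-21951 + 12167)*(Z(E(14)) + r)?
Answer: 1477051344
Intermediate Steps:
r = -151172 (r = 28 - 1575*96 = 28 - 7*21600 = 28 - 151200 = -151172)
(-21951 + 12167)*(Z(E(14)) + r) = (-21951 + 12167)*(206 - 151172) = -9784*(-150966) = 1477051344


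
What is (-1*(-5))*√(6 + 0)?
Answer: 5*√6 ≈ 12.247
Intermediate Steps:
(-1*(-5))*√(6 + 0) = 5*√6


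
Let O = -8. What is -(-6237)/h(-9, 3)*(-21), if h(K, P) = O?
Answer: 130977/8 ≈ 16372.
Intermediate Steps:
h(K, P) = -8
-(-6237)/h(-9, 3)*(-21) = -(-6237)/(-8)*(-21) = -(-6237)*(-1)/8*(-21) = -77*81/8*(-21) = -6237/8*(-21) = 130977/8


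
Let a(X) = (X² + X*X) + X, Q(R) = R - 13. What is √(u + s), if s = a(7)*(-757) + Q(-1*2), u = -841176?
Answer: 2*I*√230169 ≈ 959.52*I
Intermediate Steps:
Q(R) = -13 + R
a(X) = X + 2*X² (a(X) = (X² + X²) + X = 2*X² + X = X + 2*X²)
s = -79500 (s = (7*(1 + 2*7))*(-757) + (-13 - 1*2) = (7*(1 + 14))*(-757) + (-13 - 2) = (7*15)*(-757) - 15 = 105*(-757) - 15 = -79485 - 15 = -79500)
√(u + s) = √(-841176 - 79500) = √(-920676) = 2*I*√230169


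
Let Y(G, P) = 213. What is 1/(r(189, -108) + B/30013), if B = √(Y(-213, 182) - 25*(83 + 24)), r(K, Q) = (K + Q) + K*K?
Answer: 16124865805269/577302445560241969 - 30013*I*√2462/1154604891120483938 ≈ 2.7931e-5 - 1.2898e-12*I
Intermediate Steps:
r(K, Q) = K + Q + K² (r(K, Q) = (K + Q) + K² = K + Q + K²)
B = I*√2462 (B = √(213 - 25*(83 + 24)) = √(213 - 25*107) = √(213 - 2675) = √(-2462) = I*√2462 ≈ 49.619*I)
1/(r(189, -108) + B/30013) = 1/((189 - 108 + 189²) + (I*√2462)/30013) = 1/((189 - 108 + 35721) + (I*√2462)*(1/30013)) = 1/(35802 + I*√2462/30013)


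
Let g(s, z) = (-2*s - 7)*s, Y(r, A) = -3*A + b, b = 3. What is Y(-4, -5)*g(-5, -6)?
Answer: -270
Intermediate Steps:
Y(r, A) = 3 - 3*A (Y(r, A) = -3*A + 3 = 3 - 3*A)
g(s, z) = s*(-7 - 2*s) (g(s, z) = (-7 - 2*s)*s = s*(-7 - 2*s))
Y(-4, -5)*g(-5, -6) = (3 - 3*(-5))*(-1*(-5)*(7 + 2*(-5))) = (3 + 15)*(-1*(-5)*(7 - 10)) = 18*(-1*(-5)*(-3)) = 18*(-15) = -270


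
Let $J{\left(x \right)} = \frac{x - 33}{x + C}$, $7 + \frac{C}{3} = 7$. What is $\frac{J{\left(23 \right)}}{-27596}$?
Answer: $\frac{5}{317354} \approx 1.5755 \cdot 10^{-5}$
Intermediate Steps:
$C = 0$ ($C = -21 + 3 \cdot 7 = -21 + 21 = 0$)
$J{\left(x \right)} = \frac{-33 + x}{x}$ ($J{\left(x \right)} = \frac{x - 33}{x + 0} = \frac{-33 + x}{x}$)
$\frac{J{\left(23 \right)}}{-27596} = \frac{\frac{1}{23} \left(-33 + 23\right)}{-27596} = \frac{1}{23} \left(-10\right) \left(- \frac{1}{27596}\right) = \left(- \frac{10}{23}\right) \left(- \frac{1}{27596}\right) = \frac{5}{317354}$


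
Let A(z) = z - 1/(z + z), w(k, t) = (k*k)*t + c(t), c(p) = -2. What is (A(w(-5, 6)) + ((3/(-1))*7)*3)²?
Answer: 632975281/87616 ≈ 7224.4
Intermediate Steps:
w(k, t) = -2 + t*k² (w(k, t) = (k*k)*t - 2 = k²*t - 2 = t*k² - 2 = -2 + t*k²)
A(z) = z - 1/(2*z)
(A(w(-5, 6)) + ((3/(-1))*7)*3)² = (((-2 + 6*(-5)²) - 1/(2*(-2 + 6*(-5)²))) + ((3/(-1))*7)*3)² = (((-2 + 6*25) - 1/(2*(-2 + 6*25))) + ((3*(-1))*7)*3)² = (((-2 + 150) - 1/(2*(-2 + 150))) - 3*7*3)² = ((148 - ½/148) - 21*3)² = ((148 - ½*1/148) - 63)² = ((148 - 1/296) - 63)² = (43807/296 - 63)² = (25159/296)² = 632975281/87616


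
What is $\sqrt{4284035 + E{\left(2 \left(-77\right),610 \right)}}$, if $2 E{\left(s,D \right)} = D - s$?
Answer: $\sqrt{4284417} \approx 2069.9$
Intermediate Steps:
$E{\left(s,D \right)} = \frac{D}{2} - \frac{s}{2}$ ($E{\left(s,D \right)} = \frac{D - s}{2} = \frac{D}{2} - \frac{s}{2}$)
$\sqrt{4284035 + E{\left(2 \left(-77\right),610 \right)}} = \sqrt{4284035 + \left(\frac{1}{2} \cdot 610 - \frac{2 \left(-77\right)}{2}\right)} = \sqrt{4284035 + \left(305 - -77\right)} = \sqrt{4284035 + \left(305 + 77\right)} = \sqrt{4284035 + 382} = \sqrt{4284417}$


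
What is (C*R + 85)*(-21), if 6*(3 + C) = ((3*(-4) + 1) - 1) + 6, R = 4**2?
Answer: -441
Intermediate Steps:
R = 16
C = -4 (C = -3 + (((3*(-4) + 1) - 1) + 6)/6 = -3 + (((-12 + 1) - 1) + 6)/6 = -3 + ((-11 - 1) + 6)/6 = -3 + (-12 + 6)/6 = -3 + (1/6)*(-6) = -3 - 1 = -4)
(C*R + 85)*(-21) = (-4*16 + 85)*(-21) = (-64 + 85)*(-21) = 21*(-21) = -441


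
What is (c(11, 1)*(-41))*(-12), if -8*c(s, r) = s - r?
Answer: -615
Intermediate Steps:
c(s, r) = -s/8 + r/8 (c(s, r) = -(s - r)/8 = -s/8 + r/8)
(c(11, 1)*(-41))*(-12) = ((-⅛*11 + (⅛)*1)*(-41))*(-12) = ((-11/8 + ⅛)*(-41))*(-12) = -5/4*(-41)*(-12) = (205/4)*(-12) = -615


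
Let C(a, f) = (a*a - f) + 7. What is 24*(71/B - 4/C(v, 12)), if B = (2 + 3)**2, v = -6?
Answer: 50424/775 ≈ 65.063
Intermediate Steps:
B = 25 (B = 5**2 = 25)
C(a, f) = 7 + a**2 - f (C(a, f) = (a**2 - f) + 7 = 7 + a**2 - f)
24*(71/B - 4/C(v, 12)) = 24*(71/25 - 4/(7 + (-6)**2 - 1*12)) = 24*(71*(1/25) - 4/(7 + 36 - 12)) = 24*(71/25 - 4/31) = 24*(2101/775) = 50424/775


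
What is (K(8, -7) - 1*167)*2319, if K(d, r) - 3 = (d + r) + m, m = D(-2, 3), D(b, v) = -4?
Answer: -387273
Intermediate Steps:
m = -4
K(d, r) = -1 + d + r (K(d, r) = 3 + ((d + r) - 4) = 3 + (-4 + d + r) = -1 + d + r)
(K(8, -7) - 1*167)*2319 = ((-1 + 8 - 7) - 1*167)*2319 = (0 - 167)*2319 = -167*2319 = -387273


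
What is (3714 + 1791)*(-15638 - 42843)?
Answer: -321937905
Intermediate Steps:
(3714 + 1791)*(-15638 - 42843) = 5505*(-58481) = -321937905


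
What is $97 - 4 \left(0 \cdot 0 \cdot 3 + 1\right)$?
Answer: $93$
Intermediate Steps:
$97 - 4 \left(0 \cdot 0 \cdot 3 + 1\right) = 97 - 4 \left(0 \cdot 3 + 1\right) = 97 - 4 \left(0 + 1\right) = 97 - 4 = 93$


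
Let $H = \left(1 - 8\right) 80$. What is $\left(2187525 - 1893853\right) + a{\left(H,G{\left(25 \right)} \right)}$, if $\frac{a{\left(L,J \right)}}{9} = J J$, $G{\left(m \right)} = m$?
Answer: $299297$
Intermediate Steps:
$H = -560$ ($H = \left(1 - 8\right) 80 = \left(-7\right) 80 = -560$)
$a{\left(L,J \right)} = 9 J^{2}$ ($a{\left(L,J \right)} = 9 J J = 9 J^{2}$)
$\left(2187525 - 1893853\right) + a{\left(H,G{\left(25 \right)} \right)} = \left(2187525 - 1893853\right) + 9 \cdot 25^{2} = 293672 + 9 \cdot 625 = 293672 + 5625 = 299297$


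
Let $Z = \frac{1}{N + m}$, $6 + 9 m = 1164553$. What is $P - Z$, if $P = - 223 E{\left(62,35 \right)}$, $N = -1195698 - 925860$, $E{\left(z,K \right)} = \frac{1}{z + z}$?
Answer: $- \frac{3998271809}{2223254900} \approx -1.7984$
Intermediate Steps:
$m = \frac{1164547}{9}$ ($m = - \frac{2}{3} + \frac{1}{9} \cdot 1164553 = - \frac{2}{3} + \frac{1164553}{9} = \frac{1164547}{9} \approx 1.2939 \cdot 10^{5}$)
$E{\left(z,K \right)} = \frac{1}{2 z}$
$N = -2121558$
$P = - \frac{223}{124}$ ($P = - 223 \frac{1}{2 \cdot 62} = - 223 \cdot \frac{1}{2} \cdot \frac{1}{62} = \left(-223\right) \frac{1}{124} = - \frac{223}{124} \approx -1.7984$)
$Z = - \frac{9}{17929475}$ ($Z = \frac{1}{-2121558 + \frac{1164547}{9}} = \frac{1}{- \frac{17929475}{9}} = - \frac{9}{17929475} \approx -5.0197 \cdot 10^{-7}$)
$P - Z = - \frac{223}{124} - - \frac{9}{17929475} = - \frac{223}{124} + \frac{9}{17929475} = - \frac{3998271809}{2223254900}$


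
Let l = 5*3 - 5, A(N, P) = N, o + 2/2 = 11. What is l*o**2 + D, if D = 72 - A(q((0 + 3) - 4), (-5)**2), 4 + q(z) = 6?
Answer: 1070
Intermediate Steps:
o = 10 (o = -1 + 11 = 10)
q(z) = 2 (q(z) = -4 + 6 = 2)
D = 70 (D = 72 - 1*2 = 72 - 2 = 70)
l = 10 (l = 15 - 5 = 10)
l*o**2 + D = 10*10**2 + 70 = 10*100 + 70 = 1000 + 70 = 1070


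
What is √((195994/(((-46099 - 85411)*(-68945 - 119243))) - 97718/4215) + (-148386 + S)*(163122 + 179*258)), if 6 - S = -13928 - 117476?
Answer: I*√96660597018398843482218495751437015/5215768267710 ≈ 59608.0*I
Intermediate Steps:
S = 131410 (S = 6 - (-13928 - 117476) = 6 - 1*(-131404) = 6 + 131404 = 131410)
√((195994/(((-46099 - 85411)*(-68945 - 119243))) - 97718/4215) + (-148386 + S)*(163122 + 179*258)) = √((195994/(((-46099 - 85411)*(-68945 - 119243))) - 97718/4215) + (-148386 + 131410)*(163122 + 179*258)) = √((195994/((-131510*(-188188))) - 97718*1/4215) - 16976*(163122 + 46182)) = √((195994/24748603880 - 97718/4215) - 16976*209304) = √((195994*(1/24748603880) - 97718/4215) - 3553144704) = √((97997/12374301940 - 97718/4215) - 3553144704) = √(-241838324783113/10431536535420 - 3553144704) = √(-37064759037248406198793/10431536535420) = I*√96660597018398843482218495751437015/5215768267710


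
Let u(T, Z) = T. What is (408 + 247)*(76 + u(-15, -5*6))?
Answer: 39955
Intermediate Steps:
(408 + 247)*(76 + u(-15, -5*6)) = (408 + 247)*(76 - 15) = 655*61 = 39955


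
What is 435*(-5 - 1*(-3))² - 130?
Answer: 1610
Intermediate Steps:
435*(-5 - 1*(-3))² - 130 = 435*(-5 + 3)² - 130 = 435*(-2)² - 130 = 435*4 - 130 = 1740 - 130 = 1610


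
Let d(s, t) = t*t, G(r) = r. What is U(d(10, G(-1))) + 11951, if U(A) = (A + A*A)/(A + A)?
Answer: 11952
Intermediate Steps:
d(s, t) = t²
U(A) = (A + A²)/(2*A) (U(A) = (A + A²)/((2*A)) = (A + A²)*(1/(2*A)) = (A + A²)/(2*A))
U(d(10, G(-1))) + 11951 = (½ + (½)*(-1)²) + 11951 = (½ + (½)*1) + 11951 = (½ + ½) + 11951 = 1 + 11951 = 11952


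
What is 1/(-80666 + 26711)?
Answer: -1/53955 ≈ -1.8534e-5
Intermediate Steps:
1/(-80666 + 26711) = 1/(-53955) = -1/53955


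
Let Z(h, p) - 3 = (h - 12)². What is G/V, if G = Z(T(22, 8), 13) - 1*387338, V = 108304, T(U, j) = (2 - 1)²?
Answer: -193607/54152 ≈ -3.5753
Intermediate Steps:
T(U, j) = 1 (T(U, j) = 1² = 1)
Z(h, p) = 3 + (-12 + h)² (Z(h, p) = 3 + (h - 12)² = 3 + (-12 + h)²)
G = -387214 (G = (3 + (-12 + 1)²) - 1*387338 = (3 + (-11)²) - 387338 = (3 + 121) - 387338 = 124 - 387338 = -387214)
G/V = -387214/108304 = -387214*1/108304 = -193607/54152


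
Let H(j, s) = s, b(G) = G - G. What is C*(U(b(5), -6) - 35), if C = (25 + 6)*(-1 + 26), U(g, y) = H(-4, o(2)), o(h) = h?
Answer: -25575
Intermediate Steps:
b(G) = 0
U(g, y) = 2
C = 775 (C = 31*25 = 775)
C*(U(b(5), -6) - 35) = 775*(2 - 35) = 775*(-33) = -25575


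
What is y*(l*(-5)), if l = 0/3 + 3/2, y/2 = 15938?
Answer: -239070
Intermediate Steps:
y = 31876 (y = 2*15938 = 31876)
l = 3/2 (l = 0*(⅓) + 3*(½) = 0 + 3/2 = 3/2 ≈ 1.5000)
y*(l*(-5)) = 31876*((3/2)*(-5)) = 31876*(-15/2) = -239070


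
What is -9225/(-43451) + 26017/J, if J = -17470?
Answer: -969303917/759088970 ≈ -1.2769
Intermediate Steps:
-9225/(-43451) + 26017/J = -9225/(-43451) + 26017/(-17470) = -9225*(-1/43451) + 26017*(-1/17470) = 9225/43451 - 26017/17470 = -969303917/759088970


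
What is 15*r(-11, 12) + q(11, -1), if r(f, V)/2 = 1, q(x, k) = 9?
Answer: 39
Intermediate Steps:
r(f, V) = 2 (r(f, V) = 2*1 = 2)
15*r(-11, 12) + q(11, -1) = 15*2 + 9 = 30 + 9 = 39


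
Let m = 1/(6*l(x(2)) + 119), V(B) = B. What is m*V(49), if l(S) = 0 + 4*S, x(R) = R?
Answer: 49/167 ≈ 0.29341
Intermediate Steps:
l(S) = 4*S
m = 1/167 (m = 1/(6*(4*2) + 119) = 1/(6*8 + 119) = 1/(48 + 119) = 1/167 ≈ 0.0059880)
m*V(49) = (1/167)*49 = 49/167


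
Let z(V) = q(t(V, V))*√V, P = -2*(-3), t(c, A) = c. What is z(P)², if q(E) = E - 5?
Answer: 6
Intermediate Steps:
q(E) = -5 + E
P = 6
z(V) = √V*(-5 + V) (z(V) = (-5 + V)*√V = √V*(-5 + V))
z(P)² = (√6*(-5 + 6))² = (√6*1)² = (√6)² = 6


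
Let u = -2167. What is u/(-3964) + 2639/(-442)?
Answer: -365507/67388 ≈ -5.4239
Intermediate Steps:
u/(-3964) + 2639/(-442) = -2167/(-3964) + 2639/(-442) = -2167*(-1/3964) + 2639*(-1/442) = 2167/3964 - 203/34 = -365507/67388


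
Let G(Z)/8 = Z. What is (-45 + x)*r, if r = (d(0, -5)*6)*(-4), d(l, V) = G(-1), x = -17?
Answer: -11904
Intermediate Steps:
G(Z) = 8*Z
d(l, V) = -8 (d(l, V) = 8*(-1) = -8)
r = 192 (r = -8*6*(-4) = -48*(-4) = 192)
(-45 + x)*r = (-45 - 17)*192 = -62*192 = -11904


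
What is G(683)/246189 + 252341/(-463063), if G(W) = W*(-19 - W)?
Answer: -94715514269/38000338969 ≈ -2.4925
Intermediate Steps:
G(683)/246189 + 252341/(-463063) = -1*683*(19 + 683)/246189 + 252341/(-463063) = -1*683*702*(1/246189) + 252341*(-1/463063) = -479466*1/246189 - 252341/463063 = -159822/82063 - 252341/463063 = -94715514269/38000338969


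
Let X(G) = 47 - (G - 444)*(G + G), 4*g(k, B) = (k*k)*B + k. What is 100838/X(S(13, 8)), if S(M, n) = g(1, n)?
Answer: 806704/16279 ≈ 49.555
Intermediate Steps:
g(k, B) = k/4 + B*k²/4 (g(k, B) = ((k*k)*B + k)/4 = (k²*B + k)/4 = (B*k² + k)/4 = (k + B*k²)/4 = k/4 + B*k²/4)
S(M, n) = ¼ + n/4 (S(M, n) = (¼)*1*(1 + n*1) = (¼)*1*(1 + n) = ¼ + n/4)
X(G) = 47 - 2*G*(-444 + G) (X(G) = 47 - (-444 + G)*2*G = 47 - 2*G*(-444 + G))
100838/X(S(13, 8)) = 100838/(47 - 2*(¼ + (¼)*8)² + 888*(¼ + (¼)*8)) = 100838/(47 - 2*(¼ + 2)² + 888*(¼ + 2)) = 100838/(47 - 2*(9/4)² + 888*(9/4)) = 100838/(47 - 2*81/16 + 1998) = 100838/(47 - 81/8 + 1998) = 100838/(16279/8) = 100838*(8/16279) = 806704/16279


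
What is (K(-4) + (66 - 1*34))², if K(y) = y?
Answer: 784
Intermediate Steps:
(K(-4) + (66 - 1*34))² = (-4 + (66 - 1*34))² = (-4 + (66 - 34))² = (-4 + 32)² = 28² = 784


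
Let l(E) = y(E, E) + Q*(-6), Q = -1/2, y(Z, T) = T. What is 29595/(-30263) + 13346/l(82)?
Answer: 401374423/2572355 ≈ 156.03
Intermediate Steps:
Q = -1/2 (Q = -1*1/2 = -1/2 ≈ -0.50000)
l(E) = 3 + E (l(E) = E - 1/2*(-6) = E + 3 = 3 + E)
29595/(-30263) + 13346/l(82) = 29595/(-30263) + 13346/(3 + 82) = 29595*(-1/30263) + 13346/85 = -29595/30263 + 13346*(1/85) = -29595/30263 + 13346/85 = 401374423/2572355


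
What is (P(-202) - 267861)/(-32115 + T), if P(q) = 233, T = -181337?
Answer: 66907/53363 ≈ 1.2538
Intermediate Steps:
(P(-202) - 267861)/(-32115 + T) = (233 - 267861)/(-32115 - 181337) = -267628/(-213452) = -267628*(-1/213452) = 66907/53363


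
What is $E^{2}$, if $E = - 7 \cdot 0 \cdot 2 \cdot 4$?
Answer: $0$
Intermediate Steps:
$E = 0$ ($E = - 7 \cdot 0 \cdot 4 = \left(-7\right) 0 = 0$)
$E^{2} = 0^{2} = 0$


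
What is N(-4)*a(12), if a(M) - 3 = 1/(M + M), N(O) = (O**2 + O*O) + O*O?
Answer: 146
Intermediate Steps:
N(O) = 3*O**2 (N(O) = (O**2 + O**2) + O**2 = 2*O**2 + O**2 = 3*O**2)
a(M) = 3 + 1/(2*M) (a(M) = 3 + 1/(M + M) = 3 + 1/(2*M))
N(-4)*a(12) = (3*(-4)**2)*(3 + (1/2)/12) = (3*16)*(3 + (1/2)*(1/12)) = 48*(3 + 1/24) = 48*(73/24) = 146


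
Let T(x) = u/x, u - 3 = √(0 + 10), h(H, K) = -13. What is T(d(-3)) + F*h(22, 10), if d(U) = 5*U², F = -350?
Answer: 68251/15 + √10/45 ≈ 4550.1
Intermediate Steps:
u = 3 + √10 (u = 3 + √(0 + 10) = 3 + √10 ≈ 6.1623)
T(x) = (3 + √10)/x
T(d(-3)) + F*h(22, 10) = (3 + √10)/((5*(-3)²)) - 350*(-13) = (3 + √10)/((5*9)) + 4550 = (3 + √10)/45 + 4550 = (1/15 + √10/45) + 4550 = 68251/15 + √10/45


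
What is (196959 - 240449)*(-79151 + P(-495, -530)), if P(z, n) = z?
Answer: 3463804540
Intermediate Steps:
(196959 - 240449)*(-79151 + P(-495, -530)) = (196959 - 240449)*(-79151 - 495) = -43490*(-79646) = 3463804540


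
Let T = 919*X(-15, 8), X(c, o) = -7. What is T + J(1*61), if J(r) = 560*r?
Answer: 27727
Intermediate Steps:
T = -6433 (T = 919*(-7) = -6433)
T + J(1*61) = -6433 + 560*(1*61) = -6433 + 560*61 = -6433 + 34160 = 27727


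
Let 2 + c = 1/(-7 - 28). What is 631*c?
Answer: -44801/35 ≈ -1280.0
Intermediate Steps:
c = -71/35 (c = -2 + 1/(-7 - 28) = -2 + 1/(-35) = -2 - 1/35 = -71/35 ≈ -2.0286)
631*c = 631*(-71/35) = -44801/35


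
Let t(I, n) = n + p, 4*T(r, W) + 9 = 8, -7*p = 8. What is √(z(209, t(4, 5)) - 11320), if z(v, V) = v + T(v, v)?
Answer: I*√44445/2 ≈ 105.41*I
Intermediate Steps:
p = -8/7 (p = -⅐*8 = -8/7 ≈ -1.1429)
T(r, W) = -¼ (T(r, W) = -9/4 + (¼)*8 = -9/4 + 2 = -¼)
t(I, n) = -8/7 + n (t(I, n) = n - 8/7 = -8/7 + n)
z(v, V) = -¼ + v (z(v, V) = v - ¼ = -¼ + v)
√(z(209, t(4, 5)) - 11320) = √((-¼ + 209) - 11320) = √(835/4 - 11320) = √(-44445/4) = I*√44445/2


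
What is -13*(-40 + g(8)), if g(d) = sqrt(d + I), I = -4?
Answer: 494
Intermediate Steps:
g(d) = sqrt(-4 + d) (g(d) = sqrt(d - 4) = sqrt(-4 + d))
-13*(-40 + g(8)) = -13*(-40 + sqrt(-4 + 8)) = -13*(-40 + sqrt(4)) = -13*(-40 + 2) = -13*(-38) = 494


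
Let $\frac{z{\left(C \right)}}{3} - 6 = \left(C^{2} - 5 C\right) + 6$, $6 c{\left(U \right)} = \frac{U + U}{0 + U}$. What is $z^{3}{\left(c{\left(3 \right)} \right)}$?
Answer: $\frac{830584}{27} \approx 30762.0$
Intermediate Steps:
$c{\left(U \right)} = \frac{1}{3}$ ($c{\left(U \right)} = \frac{\left(U + U\right) \frac{1}{0 + U}}{6} = \frac{2 U \frac{1}{U}}{6} = \frac{1}{6} \cdot 2 = \frac{1}{3}$)
$z{\left(C \right)} = 36 - 15 C + 3 C^{2}$ ($z{\left(C \right)} = 18 + 3 \left(\left(C^{2} - 5 C\right) + 6\right) = 18 + 3 \left(6 + C^{2} - 5 C\right) = 18 + \left(18 - 15 C + 3 C^{2}\right) = 36 - 15 C + 3 C^{2}$)
$z^{3}{\left(c{\left(3 \right)} \right)} = \left(36 - 5 + \frac{3}{9}\right)^{3} = \left(36 - 5 + 3 \cdot \frac{1}{9}\right)^{3} = \left(36 - 5 + \frac{1}{3}\right)^{3} = \left(\frac{94}{3}\right)^{3} = \frac{830584}{27}$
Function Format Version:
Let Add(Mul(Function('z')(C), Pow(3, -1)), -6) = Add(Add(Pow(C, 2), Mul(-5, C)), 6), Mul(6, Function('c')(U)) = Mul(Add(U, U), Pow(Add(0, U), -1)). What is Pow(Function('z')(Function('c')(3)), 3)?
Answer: Rational(830584, 27) ≈ 30762.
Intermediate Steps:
Function('c')(U) = Rational(1, 3) (Function('c')(U) = Mul(Rational(1, 6), Mul(Add(U, U), Pow(Add(0, U), -1))) = Mul(Rational(1, 6), Mul(Mul(2, U), Pow(U, -1))) = Mul(Rational(1, 6), 2) = Rational(1, 3))
Function('z')(C) = Add(36, Mul(-15, C), Mul(3, Pow(C, 2))) (Function('z')(C) = Add(18, Mul(3, Add(Add(Pow(C, 2), Mul(-5, C)), 6))) = Add(18, Mul(3, Add(6, Pow(C, 2), Mul(-5, C)))) = Add(18, Add(18, Mul(-15, C), Mul(3, Pow(C, 2)))) = Add(36, Mul(-15, C), Mul(3, Pow(C, 2))))
Pow(Function('z')(Function('c')(3)), 3) = Pow(Add(36, Mul(-15, Rational(1, 3)), Mul(3, Pow(Rational(1, 3), 2))), 3) = Pow(Add(36, -5, Mul(3, Rational(1, 9))), 3) = Pow(Add(36, -5, Rational(1, 3)), 3) = Pow(Rational(94, 3), 3) = Rational(830584, 27)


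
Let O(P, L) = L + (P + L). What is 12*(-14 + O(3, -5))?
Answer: -252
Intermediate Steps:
O(P, L) = P + 2*L (O(P, L) = L + (L + P) = P + 2*L)
12*(-14 + O(3, -5)) = 12*(-14 + (3 + 2*(-5))) = 12*(-14 + (3 - 10)) = 12*(-14 - 7) = 12*(-21) = -252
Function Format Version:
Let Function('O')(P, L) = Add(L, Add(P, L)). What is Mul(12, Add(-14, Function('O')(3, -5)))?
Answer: -252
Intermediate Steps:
Function('O')(P, L) = Add(P, Mul(2, L)) (Function('O')(P, L) = Add(L, Add(L, P)) = Add(P, Mul(2, L)))
Mul(12, Add(-14, Function('O')(3, -5))) = Mul(12, Add(-14, Add(3, Mul(2, -5)))) = Mul(12, Add(-14, Add(3, -10))) = Mul(12, Add(-14, -7)) = Mul(12, -21) = -252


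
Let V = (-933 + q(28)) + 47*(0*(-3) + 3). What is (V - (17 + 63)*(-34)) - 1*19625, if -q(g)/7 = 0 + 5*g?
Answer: -18677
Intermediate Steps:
q(g) = -35*g (q(g) = -7*(0 + 5*g) = -35*g)
V = -1772 (V = (-933 - 35*28) + 47*(0*(-3) + 3) = (-933 - 980) + 47*(0 + 3) = -1913 + 47*3 = -1913 + 141 = -1772)
(V - (17 + 63)*(-34)) - 1*19625 = (-1772 - (17 + 63)*(-34)) - 1*19625 = (-1772 - 80*(-34)) - 19625 = (-1772 - 1*(-2720)) - 19625 = (-1772 + 2720) - 19625 = 948 - 19625 = -18677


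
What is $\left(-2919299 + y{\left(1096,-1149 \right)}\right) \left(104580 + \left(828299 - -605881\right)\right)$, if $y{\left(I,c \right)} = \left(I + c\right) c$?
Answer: $-4398394661520$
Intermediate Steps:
$y{\left(I,c \right)} = c \left(I + c\right)$
$\left(-2919299 + y{\left(1096,-1149 \right)}\right) \left(104580 + \left(828299 - -605881\right)\right) = \left(-2919299 - 1149 \left(1096 - 1149\right)\right) \left(104580 + \left(828299 - -605881\right)\right) = \left(-2919299 - -60897\right) \left(104580 + \left(828299 + 605881\right)\right) = \left(-2919299 + 60897\right) \left(104580 + 1434180\right) = \left(-2858402\right) 1538760 = -4398394661520$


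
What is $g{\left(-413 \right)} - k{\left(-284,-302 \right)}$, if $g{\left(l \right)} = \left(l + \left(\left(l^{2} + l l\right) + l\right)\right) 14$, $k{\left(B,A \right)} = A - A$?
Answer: $4764368$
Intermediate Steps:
$k{\left(B,A \right)} = 0$
$g{\left(l \right)} = 28 l + 28 l^{2}$ ($g{\left(l \right)} = \left(l + \left(\left(l^{2} + l^{2}\right) + l\right)\right) 14 = \left(l + \left(2 l^{2} + l\right)\right) 14 = \left(l + \left(l + 2 l^{2}\right)\right) 14 = \left(2 l + 2 l^{2}\right) 14 = 28 l + 28 l^{2}$)
$g{\left(-413 \right)} - k{\left(-284,-302 \right)} = 28 \left(-413\right) \left(1 - 413\right) - 0 = 28 \left(-413\right) \left(-412\right) + 0 = 4764368 + 0 = 4764368$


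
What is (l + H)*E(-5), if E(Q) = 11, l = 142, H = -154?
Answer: -132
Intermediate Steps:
(l + H)*E(-5) = (142 - 154)*11 = -12*11 = -132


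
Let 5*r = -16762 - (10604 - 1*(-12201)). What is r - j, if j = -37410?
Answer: 147483/5 ≈ 29497.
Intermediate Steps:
r = -39567/5 (r = (-16762 - (10604 - 1*(-12201)))/5 = (-16762 - (10604 + 12201))/5 = (-16762 - 1*22805)/5 = (-16762 - 22805)/5 = (⅕)*(-39567) = -39567/5 ≈ -7913.4)
r - j = -39567/5 - 1*(-37410) = -39567/5 + 37410 = 147483/5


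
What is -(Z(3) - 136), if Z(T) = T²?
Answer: 127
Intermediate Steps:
-(Z(3) - 136) = -(3² - 136) = -(9 - 136) = -1*(-127) = 127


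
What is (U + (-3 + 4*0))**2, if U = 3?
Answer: 0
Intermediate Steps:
(U + (-3 + 4*0))**2 = (3 + (-3 + 4*0))**2 = (3 + (-3 + 0))**2 = (3 - 3)**2 = 0**2 = 0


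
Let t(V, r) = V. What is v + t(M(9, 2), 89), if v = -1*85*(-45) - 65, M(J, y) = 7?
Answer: 3767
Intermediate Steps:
v = 3760 (v = -85*(-45) - 65 = 3825 - 65 = 3760)
v + t(M(9, 2), 89) = 3760 + 7 = 3767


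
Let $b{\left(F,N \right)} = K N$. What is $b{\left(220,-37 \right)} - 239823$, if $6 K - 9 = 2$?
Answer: $- \frac{1439345}{6} \approx -2.3989 \cdot 10^{5}$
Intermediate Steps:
$K = \frac{11}{6}$ ($K = \frac{3}{2} + \frac{1}{6} \cdot 2 = \frac{3}{2} + \frac{1}{3} = \frac{11}{6} \approx 1.8333$)
$b{\left(F,N \right)} = \frac{11 N}{6}$
$b{\left(220,-37 \right)} - 239823 = \frac{11}{6} \left(-37\right) - 239823 = - \frac{407}{6} - 239823 = - \frac{1439345}{6}$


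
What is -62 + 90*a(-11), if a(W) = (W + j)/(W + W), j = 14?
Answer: -817/11 ≈ -74.273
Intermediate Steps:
a(W) = (14 + W)/(2*W) (a(W) = (W + 14)/(W + W) = (14 + W)/((2*W)) = (14 + W)*(1/(2*W)) = (14 + W)/(2*W))
-62 + 90*a(-11) = -62 + 90*((1/2)*(14 - 11)/(-11)) = -62 + 90*((1/2)*(-1/11)*3) = -62 + 90*(-3/22) = -62 - 135/11 = -817/11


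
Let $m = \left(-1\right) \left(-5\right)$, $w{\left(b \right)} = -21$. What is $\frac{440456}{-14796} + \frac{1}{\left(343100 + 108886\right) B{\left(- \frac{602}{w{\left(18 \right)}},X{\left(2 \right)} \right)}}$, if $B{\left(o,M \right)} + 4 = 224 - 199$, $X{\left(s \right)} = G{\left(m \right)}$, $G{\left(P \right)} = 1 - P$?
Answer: $- \frac{116129967865}{3901091166} \approx -29.769$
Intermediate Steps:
$m = 5$
$X{\left(s \right)} = -4$ ($X{\left(s \right)} = 1 - 5 = -4$)
$B{\left(o,M \right)} = 21$ ($B{\left(o,M \right)} = -4 + \left(224 - 199\right) = -4 + 25 = 21$)
$\frac{440456}{-14796} + \frac{1}{\left(343100 + 108886\right) B{\left(- \frac{602}{w{\left(18 \right)}},X{\left(2 \right)} \right)}} = \frac{440456}{-14796} + \frac{1}{\left(343100 + 108886\right) 21} = 440456 \left(- \frac{1}{14796}\right) + \frac{1}{451986} \cdot \frac{1}{21} = - \frac{110114}{3699} + \frac{1}{451986} \cdot \frac{1}{21} = - \frac{110114}{3699} + \frac{1}{9491706} = - \frac{116129967865}{3901091166}$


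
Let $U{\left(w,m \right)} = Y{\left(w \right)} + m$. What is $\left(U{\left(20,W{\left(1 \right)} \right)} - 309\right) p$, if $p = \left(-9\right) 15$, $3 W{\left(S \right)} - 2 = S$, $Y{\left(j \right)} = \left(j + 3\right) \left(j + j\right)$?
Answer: $-82620$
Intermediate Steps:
$Y{\left(j \right)} = 2 j \left(3 + j\right)$ ($Y{\left(j \right)} = \left(3 + j\right) 2 j = 2 j \left(3 + j\right)$)
$W{\left(S \right)} = \frac{2}{3} + \frac{S}{3}$
$U{\left(w,m \right)} = m + 2 w \left(3 + w\right)$ ($U{\left(w,m \right)} = 2 w \left(3 + w\right) + m = m + 2 w \left(3 + w\right)$)
$p = -135$
$\left(U{\left(20,W{\left(1 \right)} \right)} - 309\right) p = \left(\left(\left(\frac{2}{3} + \frac{1}{3} \cdot 1\right) + 2 \cdot 20 \left(3 + 20\right)\right) - 309\right) \left(-135\right) = \left(\left(\left(\frac{2}{3} + \frac{1}{3}\right) + 2 \cdot 20 \cdot 23\right) - 309\right) \left(-135\right) = \left(\left(1 + 920\right) - 309\right) \left(-135\right) = \left(921 - 309\right) \left(-135\right) = 612 \left(-135\right) = -82620$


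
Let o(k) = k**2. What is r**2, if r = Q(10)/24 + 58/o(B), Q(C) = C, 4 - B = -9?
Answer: 2374681/4112784 ≈ 0.57739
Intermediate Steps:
B = 13 (B = 4 - 1*(-9) = 4 + 9 = 13)
r = 1541/2028 (r = 10/24 + 58/(13**2) = 10*(1/24) + 58/169 = 5/12 + 58*(1/169) = 5/12 + 58/169 = 1541/2028 ≈ 0.75986)
r**2 = (1541/2028)**2 = 2374681/4112784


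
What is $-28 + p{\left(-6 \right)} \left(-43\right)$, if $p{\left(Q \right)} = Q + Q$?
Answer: $488$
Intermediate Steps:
$p{\left(Q \right)} = 2 Q$
$-28 + p{\left(-6 \right)} \left(-43\right) = -28 + 2 \left(-6\right) \left(-43\right) = -28 - -516 = -28 + 516 = 488$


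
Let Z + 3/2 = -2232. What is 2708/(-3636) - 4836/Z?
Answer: 1922563/1353501 ≈ 1.4204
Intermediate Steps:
Z = -4467/2 (Z = -3/2 - 2232 = -4467/2 ≈ -2233.5)
2708/(-3636) - 4836/Z = 2708/(-3636) - 4836/(-4467/2) = 2708*(-1/3636) - 4836*(-2/4467) = -677/909 + 3224/1489 = 1922563/1353501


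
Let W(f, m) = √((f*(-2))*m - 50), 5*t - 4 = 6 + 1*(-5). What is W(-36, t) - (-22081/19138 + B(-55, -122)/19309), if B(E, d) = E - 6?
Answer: 427529447/369535642 + √22 ≈ 5.8474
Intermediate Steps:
t = 1 (t = ⅘ + (6 + 1*(-5))/5 = ⅘ + (6 - 5)/5 = ⅘ + (⅕)*1 = ⅘ + ⅕ = 1)
W(f, m) = √(-50 - 2*f*m) (W(f, m) = √((-2*f)*m - 50) = √(-2*f*m - 50) = √(-50 - 2*f*m))
B(E, d) = -6 + E
W(-36, t) - (-22081/19138 + B(-55, -122)/19309) = √(-50 - 2*(-36)*1) - (-22081/19138 + (-6 - 55)/19309) = √(-50 + 72) - (-22081*1/19138 - 61*1/19309) = √22 - (-22081/19138 - 61/19309) = √22 - 1*(-427529447/369535642) = √22 + 427529447/369535642 = 427529447/369535642 + √22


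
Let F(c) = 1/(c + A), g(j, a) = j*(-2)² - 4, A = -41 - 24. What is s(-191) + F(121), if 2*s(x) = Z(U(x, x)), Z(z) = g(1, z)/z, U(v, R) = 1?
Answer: 1/56 ≈ 0.017857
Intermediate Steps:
A = -65
g(j, a) = -4 + 4*j (g(j, a) = j*4 - 4 = 4*j - 4 = -4 + 4*j)
Z(z) = 0 (Z(z) = (-4 + 4*1)/z = (-4 + 4)/z = 0/z = 0)
s(x) = 0 (s(x) = (½)*0 = 0)
F(c) = 1/(-65 + c) (F(c) = 1/(c - 65) = 1/(-65 + c))
s(-191) + F(121) = 0 + 1/(-65 + 121) = 0 + 1/56 = 1/56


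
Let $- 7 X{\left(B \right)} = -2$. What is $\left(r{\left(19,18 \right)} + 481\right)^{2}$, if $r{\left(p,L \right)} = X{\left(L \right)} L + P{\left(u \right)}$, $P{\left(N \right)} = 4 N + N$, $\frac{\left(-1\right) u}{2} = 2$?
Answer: $\frac{10647169}{49} \approx 2.1729 \cdot 10^{5}$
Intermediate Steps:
$u = -4$ ($u = \left(-2\right) 2 = -4$)
$X{\left(B \right)} = \frac{2}{7}$ ($X{\left(B \right)} = \left(- \frac{1}{7}\right) \left(-2\right) = \frac{2}{7}$)
$P{\left(N \right)} = 5 N$
$r{\left(p,L \right)} = -20 + \frac{2 L}{7}$ ($r{\left(p,L \right)} = \frac{2 L}{7} + 5 \left(-4\right) = \frac{2 L}{7} - 20 = -20 + \frac{2 L}{7}$)
$\left(r{\left(19,18 \right)} + 481\right)^{2} = \left(\left(-20 + \frac{2}{7} \cdot 18\right) + 481\right)^{2} = \left(\left(-20 + \frac{36}{7}\right) + 481\right)^{2} = \left(- \frac{104}{7} + 481\right)^{2} = \left(\frac{3263}{7}\right)^{2} = \frac{10647169}{49}$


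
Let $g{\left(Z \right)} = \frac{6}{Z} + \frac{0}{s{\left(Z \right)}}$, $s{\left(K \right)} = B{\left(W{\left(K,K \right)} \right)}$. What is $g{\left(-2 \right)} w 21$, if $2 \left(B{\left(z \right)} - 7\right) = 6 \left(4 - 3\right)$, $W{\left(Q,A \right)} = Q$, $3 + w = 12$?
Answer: $-567$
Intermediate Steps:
$w = 9$ ($w = -3 + 12 = 9$)
$B{\left(z \right)} = 10$ ($B{\left(z \right)} = 7 + \frac{6 \left(4 - 3\right)}{2} = 7 + \frac{6 \cdot 1}{2} = 7 + \frac{1}{2} \cdot 6 = 7 + 3 = 10$)
$s{\left(K \right)} = 10$
$g{\left(Z \right)} = \frac{6}{Z}$ ($g{\left(Z \right)} = \frac{6}{Z} + \frac{0}{10} = \frac{6}{Z} + 0 \cdot \frac{1}{10} = \frac{6}{Z} + 0 = \frac{6}{Z}$)
$g{\left(-2 \right)} w 21 = \frac{6}{-2} \cdot 9 \cdot 21 = 6 \left(- \frac{1}{2}\right) 9 \cdot 21 = \left(-3\right) 9 \cdot 21 = \left(-27\right) 21 = -567$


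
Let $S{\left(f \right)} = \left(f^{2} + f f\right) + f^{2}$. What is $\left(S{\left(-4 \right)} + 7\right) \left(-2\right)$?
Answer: $-110$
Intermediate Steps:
$S{\left(f \right)} = 3 f^{2}$ ($S{\left(f \right)} = \left(f^{2} + f^{2}\right) + f^{2} = 2 f^{2} + f^{2} = 3 f^{2}$)
$\left(S{\left(-4 \right)} + 7\right) \left(-2\right) = \left(3 \left(-4\right)^{2} + 7\right) \left(-2\right) = \left(3 \cdot 16 + 7\right) \left(-2\right) = \left(48 + 7\right) \left(-2\right) = 55 \left(-2\right) = -110$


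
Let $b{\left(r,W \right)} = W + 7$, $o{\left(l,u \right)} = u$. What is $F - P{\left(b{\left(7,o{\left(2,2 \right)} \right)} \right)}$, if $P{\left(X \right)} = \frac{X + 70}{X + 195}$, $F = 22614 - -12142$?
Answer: $\frac{7090145}{204} \approx 34756.0$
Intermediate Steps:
$b{\left(r,W \right)} = 7 + W$
$F = 34756$ ($F = 22614 + 12142 = 34756$)
$P{\left(X \right)} = \frac{70 + X}{195 + X}$
$F - P{\left(b{\left(7,o{\left(2,2 \right)} \right)} \right)} = 34756 - \frac{70 + \left(7 + 2\right)}{195 + \left(7 + 2\right)} = 34756 - \frac{70 + 9}{195 + 9} = 34756 - \frac{1}{204} \cdot 79 = 34756 - \frac{79}{204} = \frac{7090145}{204}$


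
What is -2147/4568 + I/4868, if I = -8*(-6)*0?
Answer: -2147/4568 ≈ -0.47001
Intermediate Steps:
I = 0 (I = 48*0 = 0)
-2147/4568 + I/4868 = -2147/4568 + 0/4868 = -2147*1/4568 + 0*(1/4868) = -2147/4568 + 0 = -2147/4568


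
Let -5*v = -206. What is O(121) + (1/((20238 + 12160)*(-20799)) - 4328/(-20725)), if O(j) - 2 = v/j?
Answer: 4307902879046291/1689820465365450 ≈ 2.5493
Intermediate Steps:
v = 206/5 (v = -⅕*(-206) = 206/5 ≈ 41.200)
O(j) = 2 + 206/(5*j)
O(121) + (1/((20238 + 12160)*(-20799)) - 4328/(-20725)) = (2 + (206/5)/121) + (1/((20238 + 12160)*(-20799)) - 4328/(-20725)) = (2 + (206/5)*(1/121)) + (-1/20799/32398 - 4328*(-1/20725)) = (2 + 206/605) + ((1/32398)*(-1/20799) + 4328/20725) = 1416/605 + (-1/673846002 + 4328/20725) = 1416/605 + 2916405475931/13965458391450 = 4307902879046291/1689820465365450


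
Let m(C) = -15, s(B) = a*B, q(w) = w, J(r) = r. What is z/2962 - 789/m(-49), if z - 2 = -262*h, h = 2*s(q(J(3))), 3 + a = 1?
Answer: 397368/7405 ≈ 53.662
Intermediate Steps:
a = -2 (a = -3 + 1 = -2)
s(B) = -2*B
h = -12 (h = 2*(-2*3) = 2*(-6) = -12)
z = 3146 (z = 2 - 262*(-12) = 2 + 3144 = 3146)
z/2962 - 789/m(-49) = 3146/2962 - 789/(-15) = 3146*(1/2962) - 789*(-1/15) = 1573/1481 + 263/5 = 397368/7405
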